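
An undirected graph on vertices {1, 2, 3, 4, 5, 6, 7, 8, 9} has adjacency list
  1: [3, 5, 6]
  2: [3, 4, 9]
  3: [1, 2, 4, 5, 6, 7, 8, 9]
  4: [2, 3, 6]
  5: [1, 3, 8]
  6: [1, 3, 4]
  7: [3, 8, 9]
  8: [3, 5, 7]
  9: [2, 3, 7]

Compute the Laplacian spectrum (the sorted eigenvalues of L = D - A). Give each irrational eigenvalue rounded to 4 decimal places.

Each diagonal entry of L is the vertex degree and each off-diagonal entry is -1 where an edge is present, 0 otherwise; in the order [1, 2, 3, 4, 5, 6, 7, 8, 9] the diagonal is [3, 3, 8, 3, 3, 3, 3, 3, 3]. Since every row of L sums to 0, the all-ones vector is in the kernel and 0 is an eigenvalue. The single zero eigenvalue shows the graph is connected. By the matrix-tree theorem the graph has (1/9) * product of the nonzero eigenvalues = 2205 spanning trees.

[0, 1.5858, 1.5858, 3, 3, 4.4142, 4.4142, 5, 9]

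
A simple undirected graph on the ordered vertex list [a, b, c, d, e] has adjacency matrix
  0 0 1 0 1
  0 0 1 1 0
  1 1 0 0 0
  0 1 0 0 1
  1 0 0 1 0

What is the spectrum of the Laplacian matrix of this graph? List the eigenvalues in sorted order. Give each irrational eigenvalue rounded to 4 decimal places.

[0, 1.3820, 1.3820, 3.6180, 3.6180]

Reading degrees in the order [a, b, c, d, e] gives [2, 2, 2, 2, 2]; set D = diag(2, 2, 2, 2, 2) and form L = D - A. The multiplicity of 0 as a Laplacian eigenvalue equals the number of connected components. By the matrix-tree theorem the graph has (1/5) * product of the nonzero eigenvalues = 5 spanning trees. The largest eigenvalue, 3.6180, is at most the vertex count 5.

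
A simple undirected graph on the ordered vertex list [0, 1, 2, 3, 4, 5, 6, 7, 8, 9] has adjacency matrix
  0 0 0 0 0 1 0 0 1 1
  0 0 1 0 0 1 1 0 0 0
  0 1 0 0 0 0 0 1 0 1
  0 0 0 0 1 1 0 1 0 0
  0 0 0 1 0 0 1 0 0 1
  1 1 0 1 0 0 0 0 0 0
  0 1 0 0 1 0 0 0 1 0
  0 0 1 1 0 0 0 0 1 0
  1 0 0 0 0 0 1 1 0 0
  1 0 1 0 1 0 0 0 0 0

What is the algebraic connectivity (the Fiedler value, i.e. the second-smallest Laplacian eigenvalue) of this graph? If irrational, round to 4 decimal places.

2

With the vertex order [0, 1, 2, 3, 4, 5, 6, 7, 8, 9], the degrees are [3, 3, 3, 3, 3, 3, 3, 3, 3, 3], giving D = diag(3, 3, 3, 3, 3, 3, 3, 3, 3, 3) and L = D - A. Computing the eigenvalues of L and sorting gives [0, 2, 2, 2, 2, 2, 5, 5, 5, 5]. The Fiedler value lambda_2 = 2 is strictly positive, so the graph is connected. By the matrix-tree theorem the graph has (1/10) * product of the nonzero eigenvalues = 2000 spanning trees.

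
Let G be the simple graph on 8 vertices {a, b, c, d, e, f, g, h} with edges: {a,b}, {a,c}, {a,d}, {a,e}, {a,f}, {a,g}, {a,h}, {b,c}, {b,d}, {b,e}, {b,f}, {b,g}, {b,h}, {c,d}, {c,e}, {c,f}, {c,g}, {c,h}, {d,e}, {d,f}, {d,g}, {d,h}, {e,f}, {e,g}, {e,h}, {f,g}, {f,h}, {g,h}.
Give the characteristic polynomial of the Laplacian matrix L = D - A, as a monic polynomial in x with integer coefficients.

x^8 - 56x^7 + 1344x^6 - 17920x^5 + 143360x^4 - 688128x^3 + 1835008x^2 - 2097152x

With the vertex order [a, b, c, d, e, f, g, h], the degrees are [7, 7, 7, 7, 7, 7, 7, 7], giving D = diag(7, 7, 7, 7, 7, 7, 7, 7) and L = D - A. L has integer entries, so p(x) = det(xI - L) has integer coefficients. Expanding the determinant yields x^8 - 56x^7 + 1344x^6 - 17920x^5 + 143360x^4 - 688128x^3 + 1835008x^2 - 2097152x. Since p(0) = det(-L) = 0, x divides p(x). The largest eigenvalue, 8, is at most the vertex count 8.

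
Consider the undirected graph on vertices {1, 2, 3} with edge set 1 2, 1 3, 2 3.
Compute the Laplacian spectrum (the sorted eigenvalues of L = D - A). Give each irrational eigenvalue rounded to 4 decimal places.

[0, 3, 3]

Each diagonal entry of L is the vertex degree and each off-diagonal entry is -1 where an edge is present, 0 otherwise; in the order [1, 2, 3] the diagonal is [2, 2, 2]. L is symmetric positive semidefinite, so every eigenvalue is real and nonnegative. There is one zero in the spectrum, matching the 1 component. By the matrix-tree theorem the graph has (1/3) * product of the nonzero eigenvalues = 3 spanning trees.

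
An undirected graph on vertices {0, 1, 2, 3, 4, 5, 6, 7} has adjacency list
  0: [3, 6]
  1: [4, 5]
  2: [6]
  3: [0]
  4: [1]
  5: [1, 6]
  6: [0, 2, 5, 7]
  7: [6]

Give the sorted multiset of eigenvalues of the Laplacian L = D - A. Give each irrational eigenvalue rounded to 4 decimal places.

Each diagonal entry of L is the vertex degree and each off-diagonal entry is -1 where an edge is present, 0 otherwise; in the order [0, 1, 2, 3, 4, 5, 6, 7] the diagonal is [2, 2, 1, 1, 1, 2, 4, 1]. The multiplicity of 0 as a Laplacian eigenvalue equals the number of connected components.

[0, 0.2538, 0.5472, 1, 1.4689, 2.4066, 3.1504, 5.1732]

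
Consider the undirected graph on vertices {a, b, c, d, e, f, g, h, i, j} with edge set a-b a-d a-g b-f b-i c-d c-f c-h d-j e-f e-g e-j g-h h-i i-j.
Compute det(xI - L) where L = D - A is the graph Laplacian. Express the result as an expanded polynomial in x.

x^10 - 30x^9 + 390x^8 - 2880x^7 + 13305x^6 - 39882x^5 + 77640x^4 - 94800x^3 + 66000x^2 - 20000x

Reading degrees in the order [a, b, c, d, e, f, g, h, i, j] gives [3, 3, 3, 3, 3, 3, 3, 3, 3, 3]; set D = diag(3, 3, 3, 3, 3, 3, 3, 3, 3, 3) and form L = D - A. L has integer entries, so p(x) = det(xI - L) has integer coefficients. Expanding the determinant yields x^10 - 30x^9 + 390x^8 - 2880x^7 + 13305x^6 - 39882x^5 + 77640x^4 - 94800x^3 + 66000x^2 - 20000x. Since p(0) = det(-L) = 0, x divides p(x). By the matrix-tree theorem the graph has (1/10) * product of the nonzero eigenvalues = 2000 spanning trees.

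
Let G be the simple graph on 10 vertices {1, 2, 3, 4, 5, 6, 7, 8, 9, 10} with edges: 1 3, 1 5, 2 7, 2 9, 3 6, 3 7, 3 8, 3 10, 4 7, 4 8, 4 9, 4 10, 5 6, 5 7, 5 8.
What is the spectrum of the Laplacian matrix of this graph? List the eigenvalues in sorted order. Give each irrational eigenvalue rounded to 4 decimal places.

Reading degrees in the order [1, 2, 3, 4, 5, 6, 7, 8, 9, 10] gives [2, 2, 5, 4, 4, 2, 4, 3, 2, 2]; set D = diag(2, 2, 5, 4, 4, 2, 4, 3, 2, 2) and form L = D - A. The multiplicity of 0 as a Laplacian eigenvalue equals the number of connected components.

[0, 0.7950, 1.5244, 2, 2.4626, 2.6035, 3.8739, 4.5910, 5, 7.1497]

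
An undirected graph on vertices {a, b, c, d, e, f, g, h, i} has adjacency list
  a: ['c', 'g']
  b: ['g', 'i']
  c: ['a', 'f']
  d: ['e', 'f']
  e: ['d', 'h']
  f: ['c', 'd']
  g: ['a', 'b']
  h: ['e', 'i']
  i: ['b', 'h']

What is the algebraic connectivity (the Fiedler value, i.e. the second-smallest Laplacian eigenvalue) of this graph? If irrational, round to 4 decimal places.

0.4679

Reading degrees in the order [a, b, c, d, e, f, g, h, i] gives [2, 2, 2, 2, 2, 2, 2, 2, 2]; set D = diag(2, 2, 2, 2, 2, 2, 2, 2, 2) and form L = D - A. The smallest Laplacian eigenvalue is always 0. The next one, lambda_2 = 0.4679, measures how hard the graph is to disconnect: larger values mean better connectivity. There is one zero in the spectrum, matching the 1 component.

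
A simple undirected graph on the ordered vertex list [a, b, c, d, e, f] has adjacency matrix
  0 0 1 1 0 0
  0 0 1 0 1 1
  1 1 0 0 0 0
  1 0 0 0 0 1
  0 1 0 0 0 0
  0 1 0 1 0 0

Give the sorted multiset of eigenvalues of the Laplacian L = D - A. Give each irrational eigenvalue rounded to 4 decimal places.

[0, 0.6972, 1.3820, 2, 3.6180, 4.3028]

Reading degrees in the order [a, b, c, d, e, f] gives [2, 3, 2, 2, 1, 2]; set D = diag(2, 3, 2, 2, 1, 2) and form L = D - A. Since every row of L sums to 0, the all-ones vector is in the kernel and 0 is an eigenvalue. The largest eigenvalue, 4.3028, is at most the vertex count 6.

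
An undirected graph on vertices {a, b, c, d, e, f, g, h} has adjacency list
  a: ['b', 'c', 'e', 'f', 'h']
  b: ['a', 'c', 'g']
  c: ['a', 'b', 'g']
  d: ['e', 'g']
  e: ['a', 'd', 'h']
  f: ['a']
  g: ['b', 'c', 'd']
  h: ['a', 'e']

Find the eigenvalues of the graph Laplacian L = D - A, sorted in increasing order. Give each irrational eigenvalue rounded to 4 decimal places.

[0, 0.8574, 1.2100, 1.7253, 3.5803, 4, 4.4362, 6.1907]

With the vertex order [a, b, c, d, e, f, g, h], the degrees are [5, 3, 3, 2, 3, 1, 3, 2], giving D = diag(5, 3, 3, 2, 3, 1, 3, 2) and L = D - A. L is symmetric positive semidefinite, so every eigenvalue is real and nonnegative. There is one zero in the spectrum, matching the 1 component.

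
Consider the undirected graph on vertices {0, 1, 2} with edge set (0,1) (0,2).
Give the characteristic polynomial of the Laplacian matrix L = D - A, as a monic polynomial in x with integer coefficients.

With the vertex order [0, 1, 2], the degrees are [2, 1, 1], giving D = diag(2, 1, 1) and L = D - A. L has integer entries, so p(x) = det(xI - L) has integer coefficients. Expanding the determinant yields x^3 - 4x^2 + 3x. The coefficient of x^2 equals -trace(L) = -4, matching the sum of degrees. There is one zero in the spectrum, matching the 1 component.

x^3 - 4x^2 + 3x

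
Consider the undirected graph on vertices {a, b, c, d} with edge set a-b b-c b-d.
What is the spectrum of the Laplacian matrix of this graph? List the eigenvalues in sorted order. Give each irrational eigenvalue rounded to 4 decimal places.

[0, 1, 1, 4]

With the vertex order [a, b, c, d], the degrees are [1, 3, 1, 1], giving D = diag(1, 3, 1, 1) and L = D - A. The multiplicity of 0 as a Laplacian eigenvalue equals the number of connected components. By the matrix-tree theorem the graph has (1/4) * product of the nonzero eigenvalues = 1 spanning tree.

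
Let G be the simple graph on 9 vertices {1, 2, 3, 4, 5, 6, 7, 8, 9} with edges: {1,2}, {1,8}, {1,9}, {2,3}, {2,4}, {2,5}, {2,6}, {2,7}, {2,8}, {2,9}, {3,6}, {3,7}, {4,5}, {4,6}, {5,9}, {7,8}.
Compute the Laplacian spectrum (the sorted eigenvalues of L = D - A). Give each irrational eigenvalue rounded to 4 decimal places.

Reading degrees in the order [1, 2, 3, 4, 5, 6, 7, 8, 9] gives [3, 8, 3, 3, 3, 3, 3, 3, 3]; set D = diag(3, 8, 3, 3, 3, 3, 3, 3, 3) and form L = D - A. The multiplicity of 0 as a Laplacian eigenvalue equals the number of connected components. The single zero eigenvalue shows the graph is connected. The eigenvalues sum to 32, which equals trace(L) = 2|E|. There is one zero in the spectrum, matching the 1 component.

[0, 1.5858, 1.5858, 3, 3, 4.4142, 4.4142, 5, 9]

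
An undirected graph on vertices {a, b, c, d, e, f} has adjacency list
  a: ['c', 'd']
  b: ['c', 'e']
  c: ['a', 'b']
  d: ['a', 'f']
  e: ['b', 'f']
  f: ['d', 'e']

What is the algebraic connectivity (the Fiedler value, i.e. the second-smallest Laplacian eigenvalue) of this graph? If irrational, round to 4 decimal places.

1

With the vertex order [a, b, c, d, e, f], the degrees are [2, 2, 2, 2, 2, 2], giving D = diag(2, 2, 2, 2, 2, 2) and L = D - A. The sorted Laplacian eigenvalues are [0, 1, 1, 3, 3, 4]; the algebraic connectivity is the second entry, 1. The eigenvalues sum to 12, which equals trace(L) = 2|E|. By the matrix-tree theorem the graph has (1/6) * product of the nonzero eigenvalues = 6 spanning trees.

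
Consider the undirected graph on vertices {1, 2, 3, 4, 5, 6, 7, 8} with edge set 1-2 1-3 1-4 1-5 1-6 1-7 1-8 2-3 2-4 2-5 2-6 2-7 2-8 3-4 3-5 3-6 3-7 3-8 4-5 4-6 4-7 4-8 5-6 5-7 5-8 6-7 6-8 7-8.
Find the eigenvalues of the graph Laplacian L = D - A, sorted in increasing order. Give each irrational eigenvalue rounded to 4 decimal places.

Reading degrees in the order [1, 2, 3, 4, 5, 6, 7, 8] gives [7, 7, 7, 7, 7, 7, 7, 7]; set D = diag(7, 7, 7, 7, 7, 7, 7, 7) and form L = D - A. Since every row of L sums to 0, the all-ones vector is in the kernel and 0 is an eigenvalue. The single zero eigenvalue shows the graph is connected. There is one zero in the spectrum, matching the 1 component.

[0, 8, 8, 8, 8, 8, 8, 8]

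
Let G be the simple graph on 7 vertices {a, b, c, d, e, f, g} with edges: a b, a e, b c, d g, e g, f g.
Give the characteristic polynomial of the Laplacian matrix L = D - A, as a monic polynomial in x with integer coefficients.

Reading degrees in the order [a, b, c, d, e, f, g] gives [2, 2, 1, 1, 2, 1, 3]; set D = diag(2, 2, 1, 1, 2, 1, 3) and form L = D - A. Computing det(xI - L) by cofactor expansion (or equivalently via sum-over-permutations) gives x^7 - 12x^6 + 54x^5 - 114x^4 + 116x^3 - 52x^2 + 7x. The constant term is 0 because L is singular (the all-ones vector lies in its kernel). There is one zero in the spectrum, matching the 1 component.

x^7 - 12x^6 + 54x^5 - 114x^4 + 116x^3 - 52x^2 + 7x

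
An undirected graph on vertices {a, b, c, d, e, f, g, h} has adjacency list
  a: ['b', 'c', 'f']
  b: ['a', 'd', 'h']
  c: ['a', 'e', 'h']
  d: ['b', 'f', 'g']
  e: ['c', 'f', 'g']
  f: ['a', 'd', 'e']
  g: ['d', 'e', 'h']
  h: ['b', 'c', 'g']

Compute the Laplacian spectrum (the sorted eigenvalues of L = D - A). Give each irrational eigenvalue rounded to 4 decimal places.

[0, 2, 2, 2, 4, 4, 4, 6]

Each diagonal entry of L is the vertex degree and each off-diagonal entry is -1 where an edge is present, 0 otherwise; in the order [a, b, c, d, e, f, g, h] the diagonal is [3, 3, 3, 3, 3, 3, 3, 3]. Diagonalising L (or applying a numerical eigensolver to the 8x8 matrix) gives the spectrum above. The single zero eigenvalue shows the graph is connected. The largest eigenvalue, 6, is at most the vertex count 8.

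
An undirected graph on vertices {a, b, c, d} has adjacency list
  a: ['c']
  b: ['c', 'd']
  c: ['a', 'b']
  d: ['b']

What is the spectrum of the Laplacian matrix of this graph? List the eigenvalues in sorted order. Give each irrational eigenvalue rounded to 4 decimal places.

[0, 0.5858, 2, 3.4142]

Reading degrees in the order [a, b, c, d] gives [1, 2, 2, 1]; set D = diag(1, 2, 2, 1) and form L = D - A. L is symmetric positive semidefinite, so every eigenvalue is real and nonnegative. The single zero eigenvalue shows the graph is connected.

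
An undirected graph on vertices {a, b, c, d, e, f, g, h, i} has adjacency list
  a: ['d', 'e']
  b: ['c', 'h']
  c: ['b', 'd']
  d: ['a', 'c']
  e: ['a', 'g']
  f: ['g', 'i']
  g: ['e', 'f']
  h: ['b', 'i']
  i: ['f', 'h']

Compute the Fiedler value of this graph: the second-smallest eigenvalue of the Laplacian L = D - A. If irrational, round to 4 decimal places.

With the vertex order [a, b, c, d, e, f, g, h, i], the degrees are [2, 2, 2, 2, 2, 2, 2, 2, 2], giving D = diag(2, 2, 2, 2, 2, 2, 2, 2, 2) and L = D - A. Computing the eigenvalues of L and sorting gives [0, 0.4679, 0.4679, 1.6527, 1.6527, 3, 3, 3.8794, 3.8794]. The Fiedler value lambda_2 = 0.4679 is strictly positive, so the graph is connected. There is one zero in the spectrum, matching the 1 component.

0.4679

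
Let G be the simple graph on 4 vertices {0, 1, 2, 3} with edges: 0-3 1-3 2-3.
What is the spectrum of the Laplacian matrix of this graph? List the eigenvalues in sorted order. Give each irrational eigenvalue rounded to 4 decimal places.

[0, 1, 1, 4]

Each diagonal entry of L is the vertex degree and each off-diagonal entry is -1 where an edge is present, 0 otherwise; in the order [0, 1, 2, 3] the diagonal is [1, 1, 1, 3]. The multiplicity of 0 as a Laplacian eigenvalue equals the number of connected components. The single zero eigenvalue shows the graph is connected. By the matrix-tree theorem the graph has (1/4) * product of the nonzero eigenvalues = 1 spanning tree.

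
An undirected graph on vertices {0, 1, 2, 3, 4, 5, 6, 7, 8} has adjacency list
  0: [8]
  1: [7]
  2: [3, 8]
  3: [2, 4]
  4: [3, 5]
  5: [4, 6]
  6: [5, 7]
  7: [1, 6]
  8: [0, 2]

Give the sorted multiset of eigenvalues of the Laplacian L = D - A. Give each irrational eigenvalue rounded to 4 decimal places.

[0, 0.1206, 0.4679, 1, 1.6527, 2.3473, 3, 3.5321, 3.8794]

Each diagonal entry of L is the vertex degree and each off-diagonal entry is -1 where an edge is present, 0 otherwise; in the order [0, 1, 2, 3, 4, 5, 6, 7, 8] the diagonal is [1, 1, 2, 2, 2, 2, 2, 2, 2]. Since every row of L sums to 0, the all-ones vector is in the kernel and 0 is an eigenvalue. The single zero eigenvalue shows the graph is connected. There is one zero in the spectrum, matching the 1 component.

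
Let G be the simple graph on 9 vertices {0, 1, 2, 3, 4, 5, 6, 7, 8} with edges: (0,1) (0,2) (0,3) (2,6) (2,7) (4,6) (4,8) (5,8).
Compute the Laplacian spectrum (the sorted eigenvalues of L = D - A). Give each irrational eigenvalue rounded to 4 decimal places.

With the vertex order [0, 1, 2, 3, 4, 5, 6, 7, 8], the degrees are [3, 1, 3, 1, 2, 1, 2, 1, 2], giving D = diag(3, 1, 3, 1, 2, 1, 2, 1, 2) and L = D - A. The multiplicity of 0 as a Laplacian eigenvalue equals the number of connected components.

[0, 0.1627, 0.5321, 1, 1, 2.0892, 3, 3.5723, 4.6437]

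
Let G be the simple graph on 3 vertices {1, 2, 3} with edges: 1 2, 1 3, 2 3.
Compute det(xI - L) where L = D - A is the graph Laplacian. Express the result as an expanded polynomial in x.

Reading degrees in the order [1, 2, 3] gives [2, 2, 2]; set D = diag(2, 2, 2) and form L = D - A. Computing det(xI - L) by cofactor expansion (or equivalently via sum-over-permutations) gives x^3 - 6x^2 + 9x. Since p(0) = det(-L) = 0, x divides p(x). There is one zero in the spectrum, matching the 1 component.

x^3 - 6x^2 + 9x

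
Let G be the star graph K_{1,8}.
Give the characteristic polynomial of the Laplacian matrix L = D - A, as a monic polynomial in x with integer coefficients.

The graph has 9 vertices and degree multiset [8, 1, 1, 1, 1, 1, 1, 1, 1]; D is the diagonal matrix of degrees and L = D - A. The eigenvalues of L are [0, 1, 1, 1, 1, 1, 1, 1, 9]; the characteristic polynomial is the product of (x - lambda_i), which multiplies out to x^9 - 16x^8 + 84x^7 - 224x^6 + 350x^5 - 336x^4 + 196x^3 - 64x^2 + 9x. The constant term is 0 because L is singular (the all-ones vector lies in its kernel). There is one zero in the spectrum, matching the 1 component. By the matrix-tree theorem the graph has (1/9) * product of the nonzero eigenvalues = 1 spanning tree.

x^9 - 16x^8 + 84x^7 - 224x^6 + 350x^5 - 336x^4 + 196x^3 - 64x^2 + 9x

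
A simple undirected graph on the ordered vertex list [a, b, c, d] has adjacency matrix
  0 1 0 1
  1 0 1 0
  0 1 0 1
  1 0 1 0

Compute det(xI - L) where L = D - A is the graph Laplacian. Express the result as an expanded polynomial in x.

x^4 - 8x^3 + 20x^2 - 16x

With the vertex order [a, b, c, d], the degrees are [2, 2, 2, 2], giving D = diag(2, 2, 2, 2) and L = D - A. L has integer entries, so p(x) = det(xI - L) has integer coefficients. Expanding the determinant yields x^4 - 8x^3 + 20x^2 - 16x. Since p(0) = det(-L) = 0, x divides p(x). There is one zero in the spectrum, matching the 1 component.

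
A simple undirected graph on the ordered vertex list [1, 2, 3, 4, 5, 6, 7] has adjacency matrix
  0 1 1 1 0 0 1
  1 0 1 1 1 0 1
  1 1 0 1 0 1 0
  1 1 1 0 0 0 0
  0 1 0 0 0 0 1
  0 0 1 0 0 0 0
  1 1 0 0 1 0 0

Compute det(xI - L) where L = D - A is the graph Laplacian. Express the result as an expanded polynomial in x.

With the vertex order [1, 2, 3, 4, 5, 6, 7], the degrees are [4, 5, 4, 3, 2, 1, 3], giving D = diag(4, 5, 4, 3, 2, 1, 3) and L = D - A. L has integer entries, so p(x) = det(xI - L) has integer coefficients. Expanding the determinant yields x^7 - 22x^6 + 191x^5 - 826x^4 + 1839x^3 - 1940x^2 + 728x. The constant term is 0 because L is singular (the all-ones vector lies in its kernel). There is one zero in the spectrum, matching the 1 component. By the matrix-tree theorem the graph has (1/7) * product of the nonzero eigenvalues = 104 spanning trees.

x^7 - 22x^6 + 191x^5 - 826x^4 + 1839x^3 - 1940x^2 + 728x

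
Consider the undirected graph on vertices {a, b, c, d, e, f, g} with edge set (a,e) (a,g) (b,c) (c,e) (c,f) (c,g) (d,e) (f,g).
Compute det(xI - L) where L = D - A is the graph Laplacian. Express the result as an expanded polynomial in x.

With the vertex order [a, b, c, d, e, f, g], the degrees are [2, 1, 4, 1, 3, 2, 3], giving D = diag(2, 1, 4, 1, 3, 2, 3) and L = D - A. Computing det(xI - L) by cofactor expansion (or equivalently via sum-over-permutations) gives x^7 - 16x^6 + 98x^5 - 290x^4 + 430x^3 - 300x^2 + 77x. Since p(0) = det(-L) = 0, x divides p(x). The eigenvalues sum to 16, which equals trace(L) = 2|E|.

x^7 - 16x^6 + 98x^5 - 290x^4 + 430x^3 - 300x^2 + 77x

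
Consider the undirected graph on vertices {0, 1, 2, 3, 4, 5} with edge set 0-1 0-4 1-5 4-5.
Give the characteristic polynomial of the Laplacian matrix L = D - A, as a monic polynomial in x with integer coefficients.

x^6 - 8x^5 + 20x^4 - 16x^3

Reading degrees in the order [0, 1, 2, 3, 4, 5] gives [2, 2, 0, 0, 2, 2]; set D = diag(2, 2, 0, 0, 2, 2) and form L = D - A. Computing det(xI - L) by cofactor expansion (or equivalently via sum-over-permutations) gives x^6 - 8x^5 + 20x^4 - 16x^3. Since p(0) = det(-L) = 0, x divides p(x).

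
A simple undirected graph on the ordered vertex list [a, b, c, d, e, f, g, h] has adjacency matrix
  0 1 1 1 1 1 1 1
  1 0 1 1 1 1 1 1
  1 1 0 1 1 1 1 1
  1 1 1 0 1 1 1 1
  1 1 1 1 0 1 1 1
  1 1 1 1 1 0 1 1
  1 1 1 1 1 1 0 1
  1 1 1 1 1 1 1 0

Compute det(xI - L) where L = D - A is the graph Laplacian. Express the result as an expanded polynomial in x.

Reading degrees in the order [a, b, c, d, e, f, g, h] gives [7, 7, 7, 7, 7, 7, 7, 7]; set D = diag(7, 7, 7, 7, 7, 7, 7, 7) and form L = D - A. L has integer entries, so p(x) = det(xI - L) has integer coefficients. Expanding the determinant yields x^8 - 56x^7 + 1344x^6 - 17920x^5 + 143360x^4 - 688128x^3 + 1835008x^2 - 2097152x. Since p(0) = det(-L) = 0, x divides p(x). The largest eigenvalue, 8, is at most the vertex count 8.

x^8 - 56x^7 + 1344x^6 - 17920x^5 + 143360x^4 - 688128x^3 + 1835008x^2 - 2097152x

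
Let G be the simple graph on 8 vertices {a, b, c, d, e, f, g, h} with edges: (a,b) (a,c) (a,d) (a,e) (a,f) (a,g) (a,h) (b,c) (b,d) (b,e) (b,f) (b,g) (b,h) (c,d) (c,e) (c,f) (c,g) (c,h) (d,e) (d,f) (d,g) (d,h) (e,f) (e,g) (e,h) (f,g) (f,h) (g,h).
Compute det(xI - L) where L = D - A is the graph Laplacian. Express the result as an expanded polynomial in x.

x^8 - 56x^7 + 1344x^6 - 17920x^5 + 143360x^4 - 688128x^3 + 1835008x^2 - 2097152x

With the vertex order [a, b, c, d, e, f, g, h], the degrees are [7, 7, 7, 7, 7, 7, 7, 7], giving D = diag(7, 7, 7, 7, 7, 7, 7, 7) and L = D - A. The eigenvalues of L are [0, 8, 8, 8, 8, 8, 8, 8]; the characteristic polynomial is the product of (x - lambda_i), which multiplies out to x^8 - 56x^7 + 1344x^6 - 17920x^5 + 143360x^4 - 688128x^3 + 1835008x^2 - 2097152x. Since p(0) = det(-L) = 0, x divides p(x). The eigenvalues sum to 56, which equals trace(L) = 2|E|. There is one zero in the spectrum, matching the 1 component.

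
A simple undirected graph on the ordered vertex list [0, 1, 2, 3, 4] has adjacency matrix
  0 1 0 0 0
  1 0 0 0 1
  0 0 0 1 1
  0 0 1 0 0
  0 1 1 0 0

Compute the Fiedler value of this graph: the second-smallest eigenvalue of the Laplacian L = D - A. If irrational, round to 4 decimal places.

0.3820

Each diagonal entry of L is the vertex degree and each off-diagonal entry is -1 where an edge is present, 0 otherwise; in the order [0, 1, 2, 3, 4] the diagonal is [1, 2, 2, 1, 2]. The sorted Laplacian eigenvalues are [0, 0.3820, 1.3820, 2.6180, 3.6180]; the algebraic connectivity is the second entry, 0.3820. The eigenvalues sum to 8, which equals trace(L) = 2|E|. There is one zero in the spectrum, matching the 1 component.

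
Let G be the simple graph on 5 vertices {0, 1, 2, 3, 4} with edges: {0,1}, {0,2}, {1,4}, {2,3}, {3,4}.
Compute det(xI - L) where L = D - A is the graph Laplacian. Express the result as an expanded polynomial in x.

x^5 - 10x^4 + 35x^3 - 50x^2 + 25x

Reading degrees in the order [0, 1, 2, 3, 4] gives [2, 2, 2, 2, 2]; set D = diag(2, 2, 2, 2, 2) and form L = D - A. L has integer entries, so p(x) = det(xI - L) has integer coefficients. Expanding the determinant yields x^5 - 10x^4 + 35x^3 - 50x^2 + 25x. The coefficient of x^4 equals -trace(L) = -10, matching the sum of degrees. The eigenvalues sum to 10, which equals trace(L) = 2|E|. There is one zero in the spectrum, matching the 1 component.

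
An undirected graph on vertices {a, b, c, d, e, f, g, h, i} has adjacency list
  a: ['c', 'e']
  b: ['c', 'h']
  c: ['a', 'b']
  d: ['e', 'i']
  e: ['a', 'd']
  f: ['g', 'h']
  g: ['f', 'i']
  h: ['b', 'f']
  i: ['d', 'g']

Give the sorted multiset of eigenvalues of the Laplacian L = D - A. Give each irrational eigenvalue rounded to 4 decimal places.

[0, 0.4679, 0.4679, 1.6527, 1.6527, 3, 3, 3.8794, 3.8794]

Reading degrees in the order [a, b, c, d, e, f, g, h, i] gives [2, 2, 2, 2, 2, 2, 2, 2, 2]; set D = diag(2, 2, 2, 2, 2, 2, 2, 2, 2) and form L = D - A. L is symmetric positive semidefinite, so every eigenvalue is real and nonnegative. There is one zero in the spectrum, matching the 1 component.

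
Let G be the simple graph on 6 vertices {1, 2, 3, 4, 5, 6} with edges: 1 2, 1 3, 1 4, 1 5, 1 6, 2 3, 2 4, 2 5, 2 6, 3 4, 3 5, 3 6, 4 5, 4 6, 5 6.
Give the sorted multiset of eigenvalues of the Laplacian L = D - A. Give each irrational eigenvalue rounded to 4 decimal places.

With the vertex order [1, 2, 3, 4, 5, 6], the degrees are [5, 5, 5, 5, 5, 5], giving D = diag(5, 5, 5, 5, 5, 5) and L = D - A. Since every row of L sums to 0, the all-ones vector is in the kernel and 0 is an eigenvalue. The eigenvalues sum to 30, which equals trace(L) = 2|E|. There is one zero in the spectrum, matching the 1 component.

[0, 6, 6, 6, 6, 6]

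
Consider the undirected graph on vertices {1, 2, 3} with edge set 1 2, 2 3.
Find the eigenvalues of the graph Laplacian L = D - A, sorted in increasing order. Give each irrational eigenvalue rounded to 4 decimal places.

[0, 1, 3]

Reading degrees in the order [1, 2, 3] gives [1, 2, 1]; set D = diag(1, 2, 1) and form L = D - A. Diagonalising L (or applying a numerical eigensolver to the 3x3 matrix) gives the spectrum above. The single zero eigenvalue shows the graph is connected. By the matrix-tree theorem the graph has (1/3) * product of the nonzero eigenvalues = 1 spanning tree.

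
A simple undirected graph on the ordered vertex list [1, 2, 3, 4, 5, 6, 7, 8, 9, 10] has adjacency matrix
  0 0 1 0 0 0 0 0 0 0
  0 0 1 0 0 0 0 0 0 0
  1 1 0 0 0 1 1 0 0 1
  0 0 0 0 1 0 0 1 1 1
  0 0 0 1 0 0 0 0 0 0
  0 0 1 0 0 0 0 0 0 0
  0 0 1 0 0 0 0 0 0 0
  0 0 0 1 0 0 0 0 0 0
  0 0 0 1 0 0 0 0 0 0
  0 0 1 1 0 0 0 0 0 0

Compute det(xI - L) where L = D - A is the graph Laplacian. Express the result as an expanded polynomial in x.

With the vertex order [1, 2, 3, 4, 5, 6, 7, 8, 9, 10], the degrees are [1, 1, 5, 4, 1, 1, 1, 1, 1, 2], giving D = diag(1, 1, 5, 4, 1, 1, 1, 1, 1, 2) and L = D - A. L has integer entries, so p(x) = det(xI - L) has integer coefficients. Expanding the determinant yields x^10 - 18x^9 + 127x^8 - 462x^7 + 975x^6 - 1256x^5 + 993x^4 - 462x^3 + 112x^2 - 10x. The constant term is 0 because L is singular (the all-ones vector lies in its kernel).

x^10 - 18x^9 + 127x^8 - 462x^7 + 975x^6 - 1256x^5 + 993x^4 - 462x^3 + 112x^2 - 10x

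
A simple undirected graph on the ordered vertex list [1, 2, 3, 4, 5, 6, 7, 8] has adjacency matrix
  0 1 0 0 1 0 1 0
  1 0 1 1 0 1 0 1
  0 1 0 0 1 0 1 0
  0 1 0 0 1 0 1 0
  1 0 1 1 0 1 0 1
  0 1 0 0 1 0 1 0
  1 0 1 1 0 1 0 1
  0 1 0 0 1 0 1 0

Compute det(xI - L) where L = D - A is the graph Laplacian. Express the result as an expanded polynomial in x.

With the vertex order [1, 2, 3, 4, 5, 6, 7, 8], the degrees are [3, 5, 3, 3, 5, 3, 5, 3], giving D = diag(3, 5, 3, 3, 5, 3, 5, 3) and L = D - A. L has integer entries, so p(x) = det(xI - L) has integer coefficients. Expanding the determinant yields x^8 - 30x^7 + 375x^6 - 2540x^5 + 10095x^4 - 23598x^3 + 30105x^2 - 16200x. The constant term is 0 because L is singular (the all-ones vector lies in its kernel). By the matrix-tree theorem the graph has (1/8) * product of the nonzero eigenvalues = 2025 spanning trees.

x^8 - 30x^7 + 375x^6 - 2540x^5 + 10095x^4 - 23598x^3 + 30105x^2 - 16200x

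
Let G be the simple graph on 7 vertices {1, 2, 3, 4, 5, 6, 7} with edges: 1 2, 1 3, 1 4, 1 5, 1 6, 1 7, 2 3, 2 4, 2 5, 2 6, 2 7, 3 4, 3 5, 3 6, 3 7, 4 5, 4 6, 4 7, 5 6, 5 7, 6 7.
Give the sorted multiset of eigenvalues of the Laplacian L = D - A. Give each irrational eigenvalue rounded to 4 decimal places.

[0, 7, 7, 7, 7, 7, 7]

Each diagonal entry of L is the vertex degree and each off-diagonal entry is -1 where an edge is present, 0 otherwise; in the order [1, 2, 3, 4, 5, 6, 7] the diagonal is [6, 6, 6, 6, 6, 6, 6]. Since every row of L sums to 0, the all-ones vector is in the kernel and 0 is an eigenvalue. There is one zero in the spectrum, matching the 1 component. By the matrix-tree theorem the graph has (1/7) * product of the nonzero eigenvalues = 16807 spanning trees.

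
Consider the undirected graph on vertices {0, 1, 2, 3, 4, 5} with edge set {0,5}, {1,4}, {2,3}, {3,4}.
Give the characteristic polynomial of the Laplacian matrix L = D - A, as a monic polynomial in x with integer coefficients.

Each diagonal entry of L is the vertex degree and each off-diagonal entry is -1 where an edge is present, 0 otherwise; in the order [0, 1, 2, 3, 4, 5] the diagonal is [1, 1, 1, 2, 2, 1]. L has integer entries, so p(x) = det(xI - L) has integer coefficients. Expanding the determinant yields x^6 - 8x^5 + 22x^4 - 24x^3 + 8x^2. Since p(0) = det(-L) = 0, x divides p(x). There are 2 zeros in the spectrum, matching the 2 components.

x^6 - 8x^5 + 22x^4 - 24x^3 + 8x^2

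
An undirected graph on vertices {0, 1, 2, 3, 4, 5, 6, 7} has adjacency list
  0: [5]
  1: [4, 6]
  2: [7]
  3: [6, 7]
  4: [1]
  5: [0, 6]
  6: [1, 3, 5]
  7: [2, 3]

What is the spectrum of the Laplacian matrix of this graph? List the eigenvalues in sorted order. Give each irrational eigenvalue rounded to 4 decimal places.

[0, 0.2434, 0.3820, 1.1798, 2, 2.6180, 3.1386, 4.4383]

Reading degrees in the order [0, 1, 2, 3, 4, 5, 6, 7] gives [1, 2, 1, 2, 1, 2, 3, 2]; set D = diag(1, 2, 1, 2, 1, 2, 3, 2) and form L = D - A. Since every row of L sums to 0, the all-ones vector is in the kernel and 0 is an eigenvalue. The single zero eigenvalue shows the graph is connected. The eigenvalues sum to 14, which equals trace(L) = 2|E|. By the matrix-tree theorem the graph has (1/8) * product of the nonzero eigenvalues = 1 spanning tree.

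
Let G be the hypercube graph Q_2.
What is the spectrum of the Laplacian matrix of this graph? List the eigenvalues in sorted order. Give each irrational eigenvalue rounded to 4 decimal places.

The graph has 4 vertices and degree multiset [2, 2, 2, 2]; D is the diagonal matrix of degrees and L = D - A. The multiplicity of 0 as a Laplacian eigenvalue equals the number of connected components. The single zero eigenvalue shows the graph is connected. The largest eigenvalue, 4, is at most the vertex count 4.

[0, 2, 2, 4]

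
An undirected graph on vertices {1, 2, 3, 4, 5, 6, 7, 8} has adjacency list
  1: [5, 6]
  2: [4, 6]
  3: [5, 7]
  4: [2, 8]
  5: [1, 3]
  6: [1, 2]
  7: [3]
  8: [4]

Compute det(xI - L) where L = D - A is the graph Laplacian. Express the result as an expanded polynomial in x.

Reading degrees in the order [1, 2, 3, 4, 5, 6, 7, 8] gives [2, 2, 2, 2, 2, 2, 1, 1]; set D = diag(2, 2, 2, 2, 2, 2, 1, 1) and form L = D - A. L has integer entries, so p(x) = det(xI - L) has integer coefficients. Expanding the determinant yields x^8 - 14x^7 + 78x^6 - 220x^5 + 330x^4 - 252x^3 + 84x^2 - 8x. The coefficient of x^7 equals -trace(L) = -14, matching the sum of degrees. The eigenvalues sum to 14, which equals trace(L) = 2|E|.

x^8 - 14x^7 + 78x^6 - 220x^5 + 330x^4 - 252x^3 + 84x^2 - 8x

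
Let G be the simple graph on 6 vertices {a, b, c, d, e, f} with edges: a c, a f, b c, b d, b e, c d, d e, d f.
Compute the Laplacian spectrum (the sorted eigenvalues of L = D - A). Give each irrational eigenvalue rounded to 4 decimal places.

[0, 1.1088, 2.2954, 3, 4.3174, 5.2784]

With the vertex order [a, b, c, d, e, f], the degrees are [2, 3, 3, 4, 2, 2], giving D = diag(2, 3, 3, 4, 2, 2) and L = D - A. Since every row of L sums to 0, the all-ones vector is in the kernel and 0 is an eigenvalue. The single zero eigenvalue shows the graph is connected. By the matrix-tree theorem the graph has (1/6) * product of the nonzero eigenvalues = 29 spanning trees.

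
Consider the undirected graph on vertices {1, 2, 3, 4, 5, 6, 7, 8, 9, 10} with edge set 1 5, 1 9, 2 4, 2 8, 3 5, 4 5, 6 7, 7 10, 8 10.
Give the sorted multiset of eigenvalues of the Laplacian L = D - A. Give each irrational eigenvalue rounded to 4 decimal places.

Reading degrees in the order [1, 2, 3, 4, 5, 6, 7, 8, 9, 10] gives [2, 2, 1, 2, 3, 1, 2, 2, 1, 2]; set D = diag(2, 2, 1, 2, 3, 1, 2, 2, 1, 2) and form L = D - A. L is symmetric positive semidefinite, so every eigenvalue is real and nonnegative. By the matrix-tree theorem the graph has (1/10) * product of the nonzero eigenvalues = 1 spanning tree. There is one zero in the spectrum, matching the 1 component.

[0, 0.1100, 0.4616, 0.6697, 1.2415, 2, 2.4010, 3.0579, 3.7120, 4.3463]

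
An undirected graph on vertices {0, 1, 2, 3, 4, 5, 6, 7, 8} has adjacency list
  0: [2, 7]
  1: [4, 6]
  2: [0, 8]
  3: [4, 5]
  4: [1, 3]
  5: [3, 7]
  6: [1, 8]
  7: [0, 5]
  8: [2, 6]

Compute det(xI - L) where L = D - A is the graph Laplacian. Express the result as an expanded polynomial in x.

x^9 - 18x^8 + 135x^7 - 546x^6 + 1287x^5 - 1782x^4 + 1386x^3 - 540x^2 + 81x

Each diagonal entry of L is the vertex degree and each off-diagonal entry is -1 where an edge is present, 0 otherwise; in the order [0, 1, 2, 3, 4, 5, 6, 7, 8] the diagonal is [2, 2, 2, 2, 2, 2, 2, 2, 2]. Computing det(xI - L) by cofactor expansion (or equivalently via sum-over-permutations) gives x^9 - 18x^8 + 135x^7 - 546x^6 + 1287x^5 - 1782x^4 + 1386x^3 - 540x^2 + 81x. The coefficient of x^8 equals -trace(L) = -18, matching the sum of degrees.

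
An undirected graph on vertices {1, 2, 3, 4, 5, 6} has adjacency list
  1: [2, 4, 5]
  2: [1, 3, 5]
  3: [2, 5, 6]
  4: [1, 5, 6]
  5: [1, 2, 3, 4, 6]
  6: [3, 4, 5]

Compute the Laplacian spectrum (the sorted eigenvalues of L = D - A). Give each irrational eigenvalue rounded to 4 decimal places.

[0, 2.3820, 2.3820, 4.6180, 4.6180, 6]

Each diagonal entry of L is the vertex degree and each off-diagonal entry is -1 where an edge is present, 0 otherwise; in the order [1, 2, 3, 4, 5, 6] the diagonal is [3, 3, 3, 3, 5, 3]. Diagonalising L (or applying a numerical eigensolver to the 6x6 matrix) gives the spectrum above.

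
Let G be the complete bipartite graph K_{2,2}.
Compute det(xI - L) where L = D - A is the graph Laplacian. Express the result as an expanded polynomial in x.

The graph has 4 vertices and degree multiset [2, 2, 2, 2]; D is the diagonal matrix of degrees and L = D - A. The eigenvalues of L are [0, 2, 2, 4]; the characteristic polynomial is the product of (x - lambda_i), which multiplies out to x^4 - 8x^3 + 20x^2 - 16x. The constant term is 0 because L is singular (the all-ones vector lies in its kernel). The largest eigenvalue, 4, is at most the vertex count 4.

x^4 - 8x^3 + 20x^2 - 16x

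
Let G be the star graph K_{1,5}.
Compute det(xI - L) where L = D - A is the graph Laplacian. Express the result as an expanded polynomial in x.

x^6 - 10x^5 + 30x^4 - 40x^3 + 25x^2 - 6x

The graph has 6 vertices and degree multiset [5, 1, 1, 1, 1, 1]; D is the diagonal matrix of degrees and L = D - A. L has integer entries, so p(x) = det(xI - L) has integer coefficients. Expanding the determinant yields x^6 - 10x^5 + 30x^4 - 40x^3 + 25x^2 - 6x. The coefficient of x^5 equals -trace(L) = -10, matching the sum of degrees. The eigenvalues sum to 10, which equals trace(L) = 2|E|.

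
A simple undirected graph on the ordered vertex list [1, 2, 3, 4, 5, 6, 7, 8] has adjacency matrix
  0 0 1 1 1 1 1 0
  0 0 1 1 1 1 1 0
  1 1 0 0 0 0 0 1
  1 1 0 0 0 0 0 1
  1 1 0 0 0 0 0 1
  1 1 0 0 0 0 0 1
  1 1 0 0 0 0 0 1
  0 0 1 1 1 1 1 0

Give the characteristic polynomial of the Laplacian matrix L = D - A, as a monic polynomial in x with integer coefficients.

x^8 - 30x^7 + 375x^6 - 2540x^5 + 10095x^4 - 23598x^3 + 30105x^2 - 16200x

Reading degrees in the order [1, 2, 3, 4, 5, 6, 7, 8] gives [5, 5, 3, 3, 3, 3, 3, 5]; set D = diag(5, 5, 3, 3, 3, 3, 3, 5) and form L = D - A. Computing det(xI - L) by cofactor expansion (or equivalently via sum-over-permutations) gives x^8 - 30x^7 + 375x^6 - 2540x^5 + 10095x^4 - 23598x^3 + 30105x^2 - 16200x. The coefficient of x^7 equals -trace(L) = -30, matching the sum of degrees. There is one zero in the spectrum, matching the 1 component.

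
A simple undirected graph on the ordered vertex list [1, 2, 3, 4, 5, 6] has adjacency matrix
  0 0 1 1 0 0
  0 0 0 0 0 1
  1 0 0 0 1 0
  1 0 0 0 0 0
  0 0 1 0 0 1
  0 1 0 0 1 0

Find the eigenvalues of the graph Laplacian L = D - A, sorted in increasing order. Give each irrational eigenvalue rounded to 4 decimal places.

[0, 0.2679, 1, 2, 3, 3.7321]

Reading degrees in the order [1, 2, 3, 4, 5, 6] gives [2, 1, 2, 1, 2, 2]; set D = diag(2, 1, 2, 1, 2, 2) and form L = D - A. The multiplicity of 0 as a Laplacian eigenvalue equals the number of connected components.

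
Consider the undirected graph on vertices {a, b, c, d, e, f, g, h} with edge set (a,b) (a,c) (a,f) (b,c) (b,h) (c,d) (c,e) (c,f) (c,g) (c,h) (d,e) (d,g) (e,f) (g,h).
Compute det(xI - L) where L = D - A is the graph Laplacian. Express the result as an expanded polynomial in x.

Reading degrees in the order [a, b, c, d, e, f, g, h] gives [3, 3, 7, 3, 3, 3, 3, 3]; set D = diag(3, 3, 7, 3, 3, 3, 3, 3) and form L = D - A. L has integer entries, so p(x) = det(xI - L) has integer coefficients. Expanding the determinant yields x^8 - 28x^7 + 322x^6 - 1974x^5 + 6965x^4 - 14126x^3 + 15225x^2 - 6728x. The coefficient of x^7 equals -trace(L) = -28, matching the sum of degrees. The largest eigenvalue, 8, is at most the vertex count 8.

x^8 - 28x^7 + 322x^6 - 1974x^5 + 6965x^4 - 14126x^3 + 15225x^2 - 6728x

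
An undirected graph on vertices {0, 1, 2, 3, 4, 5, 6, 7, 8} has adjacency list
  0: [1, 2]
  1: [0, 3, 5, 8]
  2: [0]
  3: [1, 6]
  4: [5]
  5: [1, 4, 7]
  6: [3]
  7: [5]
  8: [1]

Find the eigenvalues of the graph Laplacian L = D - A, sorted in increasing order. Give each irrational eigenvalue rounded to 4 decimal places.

[0, 0.3047, 0.3820, 0.7566, 1, 2.0960, 2.6180, 3.4609, 5.3818]

Reading degrees in the order [0, 1, 2, 3, 4, 5, 6, 7, 8] gives [2, 4, 1, 2, 1, 3, 1, 1, 1]; set D = diag(2, 4, 1, 2, 1, 3, 1, 1, 1) and form L = D - A. Since every row of L sums to 0, the all-ones vector is in the kernel and 0 is an eigenvalue. The largest eigenvalue, 5.3818, is at most the vertex count 9. By the matrix-tree theorem the graph has (1/9) * product of the nonzero eigenvalues = 1 spanning tree.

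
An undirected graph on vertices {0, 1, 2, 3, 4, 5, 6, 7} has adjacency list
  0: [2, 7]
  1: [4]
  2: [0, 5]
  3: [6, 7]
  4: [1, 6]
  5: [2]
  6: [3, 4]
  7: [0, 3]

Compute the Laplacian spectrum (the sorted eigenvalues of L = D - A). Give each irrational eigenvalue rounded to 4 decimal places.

With the vertex order [0, 1, 2, 3, 4, 5, 6, 7], the degrees are [2, 1, 2, 2, 2, 1, 2, 2], giving D = diag(2, 1, 2, 2, 2, 1, 2, 2) and L = D - A. Diagonalising L (or applying a numerical eigensolver to the 8x8 matrix) gives the spectrum above. The single zero eigenvalue shows the graph is connected.

[0, 0.1522, 0.5858, 1.2346, 2, 2.7654, 3.4142, 3.8478]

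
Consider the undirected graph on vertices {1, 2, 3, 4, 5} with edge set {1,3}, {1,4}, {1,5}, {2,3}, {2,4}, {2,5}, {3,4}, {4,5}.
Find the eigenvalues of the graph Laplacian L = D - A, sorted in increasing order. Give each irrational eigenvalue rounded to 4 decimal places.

Each diagonal entry of L is the vertex degree and each off-diagonal entry is -1 where an edge is present, 0 otherwise; in the order [1, 2, 3, 4, 5] the diagonal is [3, 3, 3, 4, 3]. Since every row of L sums to 0, the all-ones vector is in the kernel and 0 is an eigenvalue. The single zero eigenvalue shows the graph is connected.

[0, 3, 3, 5, 5]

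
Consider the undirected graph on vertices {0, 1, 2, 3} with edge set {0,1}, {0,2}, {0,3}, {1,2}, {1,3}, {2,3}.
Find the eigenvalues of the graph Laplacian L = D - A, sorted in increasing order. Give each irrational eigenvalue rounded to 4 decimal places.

[0, 4, 4, 4]

With the vertex order [0, 1, 2, 3], the degrees are [3, 3, 3, 3], giving D = diag(3, 3, 3, 3) and L = D - A. Since every row of L sums to 0, the all-ones vector is in the kernel and 0 is an eigenvalue. By the matrix-tree theorem the graph has (1/4) * product of the nonzero eigenvalues = 16 spanning trees.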